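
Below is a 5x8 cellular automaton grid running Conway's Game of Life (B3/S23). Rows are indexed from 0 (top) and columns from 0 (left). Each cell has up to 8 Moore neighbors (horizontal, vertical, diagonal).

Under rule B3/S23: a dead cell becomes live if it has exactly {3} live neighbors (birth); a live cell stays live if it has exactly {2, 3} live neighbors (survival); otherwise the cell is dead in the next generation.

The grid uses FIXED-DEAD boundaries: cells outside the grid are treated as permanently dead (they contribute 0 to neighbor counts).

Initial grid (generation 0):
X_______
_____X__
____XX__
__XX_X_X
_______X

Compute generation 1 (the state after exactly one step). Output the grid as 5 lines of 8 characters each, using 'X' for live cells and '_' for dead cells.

Simulating step by step:
Generation 0 (given above): 9 live cells
Generation 1: 7 live cells
(generation 1 grid is the final answer)

Answer: ________
____XX__
___X_X__
___X_X__
______X_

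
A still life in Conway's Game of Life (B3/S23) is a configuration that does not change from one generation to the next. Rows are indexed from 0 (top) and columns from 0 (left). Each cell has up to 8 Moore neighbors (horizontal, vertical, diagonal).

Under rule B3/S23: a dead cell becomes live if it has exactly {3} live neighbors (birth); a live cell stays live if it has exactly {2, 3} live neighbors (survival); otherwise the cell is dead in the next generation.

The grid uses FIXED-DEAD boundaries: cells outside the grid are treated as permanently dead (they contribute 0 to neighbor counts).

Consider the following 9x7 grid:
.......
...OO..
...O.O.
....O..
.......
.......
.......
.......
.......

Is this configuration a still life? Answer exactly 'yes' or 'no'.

Compute generation 1 and compare to generation 0 (given above):
Generation 1:
.......
...OO..
...O.O.
....O..
.......
.......
.......
.......
.......
The grids are IDENTICAL -> still life.

Answer: yes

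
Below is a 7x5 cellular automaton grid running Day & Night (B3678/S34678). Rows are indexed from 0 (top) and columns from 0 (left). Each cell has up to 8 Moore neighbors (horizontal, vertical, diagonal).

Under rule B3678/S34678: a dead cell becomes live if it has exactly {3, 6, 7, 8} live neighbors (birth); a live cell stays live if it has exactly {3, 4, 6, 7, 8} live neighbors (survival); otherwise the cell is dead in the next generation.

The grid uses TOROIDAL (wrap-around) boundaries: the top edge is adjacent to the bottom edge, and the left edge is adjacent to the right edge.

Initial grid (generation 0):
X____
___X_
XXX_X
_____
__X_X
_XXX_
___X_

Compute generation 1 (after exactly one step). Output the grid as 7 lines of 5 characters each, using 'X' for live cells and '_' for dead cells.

Answer: ____X
__X__
___X_
__X_X
_XX__
__XXX
_X__X

Derivation:
Simulating step by step:
Generation 0 (given above): 12 live cells
Generation 1: 12 live cells
(generation 1 grid is the final answer)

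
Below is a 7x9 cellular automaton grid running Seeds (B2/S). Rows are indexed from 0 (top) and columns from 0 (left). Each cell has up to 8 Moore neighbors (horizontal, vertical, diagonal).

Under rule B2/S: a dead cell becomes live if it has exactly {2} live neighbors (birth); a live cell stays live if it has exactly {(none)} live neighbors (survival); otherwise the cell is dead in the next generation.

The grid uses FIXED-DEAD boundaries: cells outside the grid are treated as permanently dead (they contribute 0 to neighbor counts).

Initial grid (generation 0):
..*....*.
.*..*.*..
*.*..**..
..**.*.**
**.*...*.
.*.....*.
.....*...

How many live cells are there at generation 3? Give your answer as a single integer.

Simulating step by step:
Generation 0 (given above): 21 live cells
Generation 1: 9 live cells
.*.*.**..
*........
........*
.........
.........
....*...*
......*..
Generation 2: 13 live cells
*.*.*....
.**.****.
.........
.........
.........
.....*.*.
.....*.*.
Generation 3: 12 live cells
.......*.
*........
.****..*.
.........
......*..
....*...*
....*...*
Population at generation 3: 12

Answer: 12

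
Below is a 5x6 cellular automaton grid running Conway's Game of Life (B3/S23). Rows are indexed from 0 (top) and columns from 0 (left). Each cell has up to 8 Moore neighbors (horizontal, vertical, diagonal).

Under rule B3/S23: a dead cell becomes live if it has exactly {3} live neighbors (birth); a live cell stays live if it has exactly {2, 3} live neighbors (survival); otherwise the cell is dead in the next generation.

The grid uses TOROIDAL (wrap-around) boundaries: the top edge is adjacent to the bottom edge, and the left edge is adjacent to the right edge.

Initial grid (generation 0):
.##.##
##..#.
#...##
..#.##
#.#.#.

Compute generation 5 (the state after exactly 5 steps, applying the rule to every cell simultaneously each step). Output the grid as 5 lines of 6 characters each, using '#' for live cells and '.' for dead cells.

Answer: ..##..
......
......
......
..##..

Derivation:
Simulating step by step:
Generation 0 (given above): 16 live cells
Generation 1: 5 live cells
..#.#.
..#...
......
......
#.#...
Generation 2: 4 live cells
..#...
...#..
......
......
.#.#..
Generation 3: 3 live cells
..##..
......
......
......
..#...
Generation 4: 4 live cells
..##..
......
......
......
..##..
Generation 5: 4 live cells
(generation 5 grid is the final answer)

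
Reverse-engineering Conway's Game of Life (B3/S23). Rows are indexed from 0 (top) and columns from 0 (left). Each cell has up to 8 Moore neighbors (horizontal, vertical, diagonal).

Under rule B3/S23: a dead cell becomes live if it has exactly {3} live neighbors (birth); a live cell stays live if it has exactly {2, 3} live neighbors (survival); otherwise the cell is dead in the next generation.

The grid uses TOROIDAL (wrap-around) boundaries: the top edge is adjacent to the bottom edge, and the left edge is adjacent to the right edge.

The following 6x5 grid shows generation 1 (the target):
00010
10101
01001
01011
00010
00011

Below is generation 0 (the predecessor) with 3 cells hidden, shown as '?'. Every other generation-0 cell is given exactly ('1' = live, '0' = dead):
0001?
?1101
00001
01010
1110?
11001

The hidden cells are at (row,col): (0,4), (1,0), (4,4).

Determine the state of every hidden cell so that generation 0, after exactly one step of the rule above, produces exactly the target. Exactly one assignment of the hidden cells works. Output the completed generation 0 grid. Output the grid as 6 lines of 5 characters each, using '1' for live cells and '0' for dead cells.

Answer: 00010
01101
00001
01010
11100
11001

Derivation:
Hidden generation-0 cells (in order): (0,4), (1,0), (4,4).
A hidden cell only influences target cells in its own 3x3 neighborhood. Try each of the 2^3 = 8 assignments, step the completed generation 0 forward once under B3/S23, and compare with the target:
  (0,4)=0 (1,0)=0 (4,4)=0 -> step reproduces the target at every cell -> ACCEPT
  (0,4)=0 (1,0)=0 (4,4)=1 -> step gives (3,4)='0' but target has '1' -> reject
  (0,4)=0 (1,0)=1 (4,4)=0 -> step gives (1,1)='1' but target has '0' -> reject
  (0,4)=0 (1,0)=1 (4,4)=1 -> step gives (1,1)='1' but target has '0' -> reject
  (0,4)=1 (1,0)=0 (4,4)=0 -> step gives (0,3)='0' but target has '1' -> reject
  (0,4)=1 (1,0)=0 (4,4)=1 -> step gives (0,3)='0' but target has '1' -> reject
  (0,4)=1 (1,0)=1 (4,4)=0 -> step gives (0,3)='0' but target has '1' -> reject
  (0,4)=1 (1,0)=1 (4,4)=1 -> step gives (0,3)='0' but target has '1' -> reject
Unique solution: (0,4)=dead, (1,0)=dead, (4,4)=dead.
Check: live-neighbor counts of every cell in the completed generation 0:
54434
31242
43442
43423
55434
44433
Applying B3/S23 to generation 0 with these counts gives:
00010
10101
01001
01011
00010
00011
which matches the target exactly.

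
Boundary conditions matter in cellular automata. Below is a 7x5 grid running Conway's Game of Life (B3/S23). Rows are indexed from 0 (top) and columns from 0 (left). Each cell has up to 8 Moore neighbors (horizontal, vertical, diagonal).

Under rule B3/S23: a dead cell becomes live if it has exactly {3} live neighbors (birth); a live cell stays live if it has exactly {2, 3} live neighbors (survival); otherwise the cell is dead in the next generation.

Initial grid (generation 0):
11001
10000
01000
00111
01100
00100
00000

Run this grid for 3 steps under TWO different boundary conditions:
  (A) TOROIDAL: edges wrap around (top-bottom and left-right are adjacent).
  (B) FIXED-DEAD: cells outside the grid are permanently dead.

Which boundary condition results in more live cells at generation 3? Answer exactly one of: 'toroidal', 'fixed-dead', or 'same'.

Under TOROIDAL boundary, generation 3:
10000
11100
00100
10000
01100
11000
10010
Population = 12

Under FIXED-DEAD boundary, generation 3:
11000
10000
11010
11010
11000
01100
00000
Population = 13

Comparison: toroidal=12, fixed-dead=13 -> fixed-dead

Answer: fixed-dead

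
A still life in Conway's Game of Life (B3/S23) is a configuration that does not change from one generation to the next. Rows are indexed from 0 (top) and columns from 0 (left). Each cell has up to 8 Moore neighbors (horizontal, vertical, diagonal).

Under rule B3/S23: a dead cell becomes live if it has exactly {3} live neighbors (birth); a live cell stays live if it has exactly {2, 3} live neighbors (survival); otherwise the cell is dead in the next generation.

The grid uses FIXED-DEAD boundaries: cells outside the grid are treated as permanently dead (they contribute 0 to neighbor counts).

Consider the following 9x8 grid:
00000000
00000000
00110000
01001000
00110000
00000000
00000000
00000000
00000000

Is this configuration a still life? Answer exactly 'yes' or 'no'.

Compute generation 1 and compare to generation 0 (given above):
Generation 1:
00000000
00000000
00110000
01001000
00110000
00000000
00000000
00000000
00000000
The grids are IDENTICAL -> still life.

Answer: yes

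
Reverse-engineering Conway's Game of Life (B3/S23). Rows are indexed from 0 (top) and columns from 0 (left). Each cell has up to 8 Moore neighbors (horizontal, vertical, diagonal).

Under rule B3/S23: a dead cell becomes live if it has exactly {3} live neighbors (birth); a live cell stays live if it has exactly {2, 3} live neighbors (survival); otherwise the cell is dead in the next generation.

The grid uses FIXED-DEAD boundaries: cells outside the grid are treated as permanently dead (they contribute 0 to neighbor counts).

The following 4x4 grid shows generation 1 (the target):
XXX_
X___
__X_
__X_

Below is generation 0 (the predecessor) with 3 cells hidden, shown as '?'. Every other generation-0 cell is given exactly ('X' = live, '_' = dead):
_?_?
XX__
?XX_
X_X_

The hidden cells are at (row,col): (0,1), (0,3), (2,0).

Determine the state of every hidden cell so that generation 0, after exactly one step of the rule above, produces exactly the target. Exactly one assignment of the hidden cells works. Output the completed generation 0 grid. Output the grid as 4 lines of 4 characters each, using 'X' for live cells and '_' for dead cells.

Answer: _X_X
XX__
_XX_
X_X_

Derivation:
Hidden generation-0 cells (in order): (0,1), (0,3), (2,0).
A hidden cell only influences target cells in its own 3x3 neighborhood. Try each of the 2^3 = 8 assignments, step the completed generation 0 forward once under B3/S23, and compare with the target:
  (0,1)=_ (0,3)=_ (2,0)=_ -> step gives (0,0)='_' but target has 'X' -> reject
  (0,1)=_ (0,3)=_ (2,0)=X -> step gives (0,0)='_' but target has 'X' -> reject
  (0,1)=_ (0,3)=X (2,0)=_ -> step gives (0,0)='_' but target has 'X' -> reject
  (0,1)=_ (0,3)=X (2,0)=X -> step gives (0,0)='_' but target has 'X' -> reject
  (0,1)=X (0,3)=_ (2,0)=_ -> step gives (0,2)='_' but target has 'X' -> reject
  (0,1)=X (0,3)=_ (2,0)=X -> step gives (0,2)='_' but target has 'X' -> reject
  (0,1)=X (0,3)=X (2,0)=_ -> step reproduces the target at every cell -> ACCEPT
  (0,1)=X (0,3)=X (2,0)=X -> step gives (1,0)='_' but target has 'X' -> reject
Unique solution: (0,1)=live, (0,3)=live, (2,0)=dead.
Check: live-neighbor counts of every cell in the completed generation 0:
3230
3452
4532
1422
Applying B3/S23 to generation 0 with these counts gives:
XXX_
X___
__X_
__X_
which matches the target exactly.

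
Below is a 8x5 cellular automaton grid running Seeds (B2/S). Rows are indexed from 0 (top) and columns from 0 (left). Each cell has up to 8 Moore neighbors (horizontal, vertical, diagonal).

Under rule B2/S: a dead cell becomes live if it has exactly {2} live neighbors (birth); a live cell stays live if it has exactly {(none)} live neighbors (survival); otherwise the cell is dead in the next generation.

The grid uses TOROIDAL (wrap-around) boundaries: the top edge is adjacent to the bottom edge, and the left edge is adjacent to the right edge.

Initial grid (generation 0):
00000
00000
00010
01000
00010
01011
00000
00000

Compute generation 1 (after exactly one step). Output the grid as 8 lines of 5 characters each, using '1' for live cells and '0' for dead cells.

Simulating step by step:
Generation 0 (given above): 6 live cells
Generation 1: 9 live cells
(generation 1 grid is the final answer)

Answer: 00000
00000
00100
00011
01000
10000
10111
00000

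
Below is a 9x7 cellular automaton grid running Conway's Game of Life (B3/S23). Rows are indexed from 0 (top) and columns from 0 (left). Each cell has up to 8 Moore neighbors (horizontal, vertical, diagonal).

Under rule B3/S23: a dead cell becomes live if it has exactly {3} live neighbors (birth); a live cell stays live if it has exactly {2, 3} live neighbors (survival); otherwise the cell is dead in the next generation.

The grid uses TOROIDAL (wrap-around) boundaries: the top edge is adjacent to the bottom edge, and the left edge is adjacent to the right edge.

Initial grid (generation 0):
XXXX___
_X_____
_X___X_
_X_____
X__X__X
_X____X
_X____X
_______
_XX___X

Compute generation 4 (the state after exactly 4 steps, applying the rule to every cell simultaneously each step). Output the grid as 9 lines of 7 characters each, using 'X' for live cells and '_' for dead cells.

Answer: _XX____
_______
X_____X
X____XX
____X__
_XX_X__
X_X__XX
_______
_______

Derivation:
Simulating step by step:
Generation 0 (given above): 18 live cells
Generation 1: 17 live cells
___X___
_______
XXX____
_XX___X
_XX___X
_XX__XX
_______
_XX____
___X___
Generation 2: 15 live cells
_______
_XX____
X_X____
___X__X
___X__X
_XX__XX
X______
__X____
___X___
Generation 3: 20 live cells
__X____
_XX____
X_XX___
X_XX__X
___XX_X
_XX__XX
X_X___X
_______
_______
Generation 4: 15 live cells
(generation 4 grid is the final answer)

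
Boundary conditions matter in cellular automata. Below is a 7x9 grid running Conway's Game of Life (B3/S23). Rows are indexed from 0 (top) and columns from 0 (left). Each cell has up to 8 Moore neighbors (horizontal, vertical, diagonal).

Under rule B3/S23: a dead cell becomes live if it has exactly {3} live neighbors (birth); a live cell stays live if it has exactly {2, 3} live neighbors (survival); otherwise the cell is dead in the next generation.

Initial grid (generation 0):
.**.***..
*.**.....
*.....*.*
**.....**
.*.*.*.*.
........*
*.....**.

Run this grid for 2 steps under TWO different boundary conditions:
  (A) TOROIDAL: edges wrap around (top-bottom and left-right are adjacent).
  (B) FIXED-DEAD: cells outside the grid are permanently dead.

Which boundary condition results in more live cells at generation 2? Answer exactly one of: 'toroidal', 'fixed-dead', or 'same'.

Answer: fixed-dead

Derivation:
Under TOROIDAL boundary, generation 2:
..*.*....
*.*.*....
*......**
...*.....
..*....**
..*......
.........
Population = 13

Under FIXED-DEAD boundary, generation 2:
.**.***..
*...*.**.
*.......*
...*....*
*.*....**
.*....*.*
.........
Population = 20

Comparison: toroidal=13, fixed-dead=20 -> fixed-dead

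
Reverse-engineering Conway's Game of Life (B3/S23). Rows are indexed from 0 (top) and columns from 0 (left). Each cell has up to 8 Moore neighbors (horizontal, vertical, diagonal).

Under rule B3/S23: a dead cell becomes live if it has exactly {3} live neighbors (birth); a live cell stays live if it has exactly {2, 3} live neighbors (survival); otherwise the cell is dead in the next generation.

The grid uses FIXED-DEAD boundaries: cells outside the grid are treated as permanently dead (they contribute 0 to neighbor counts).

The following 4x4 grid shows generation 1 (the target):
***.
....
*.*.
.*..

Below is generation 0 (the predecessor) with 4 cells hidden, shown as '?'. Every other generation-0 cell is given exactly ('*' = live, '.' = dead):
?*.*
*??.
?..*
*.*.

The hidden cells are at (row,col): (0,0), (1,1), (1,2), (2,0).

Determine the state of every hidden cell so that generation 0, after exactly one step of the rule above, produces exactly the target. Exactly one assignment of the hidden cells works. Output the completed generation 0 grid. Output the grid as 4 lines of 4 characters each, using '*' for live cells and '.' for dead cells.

Hidden generation-0 cells (in order): (0,0), (1,1), (1,2), (2,0).
A hidden cell only influences target cells in its own 3x3 neighborhood. Try each of the 2^4 = 16 assignments, step the completed generation 0 forward once under B3/S23, and compare with the target:
  (0,0)=. (1,1)=. (1,2)=. (2,0)=. -> step gives (0,0)='.' but target has '*' -> reject
  (0,0)=. (1,1)=. (1,2)=. (2,0)=* -> step gives (0,0)='.' but target has '*' -> reject
  (0,0)=. (1,1)=. (1,2)=* (2,0)=. -> step gives (0,0)='.' but target has '*' -> reject
  (0,0)=. (1,1)=. (1,2)=* (2,0)=* -> step gives (0,0)='.' but target has '*' -> reject
  (0,0)=. (1,1)=* (1,2)=. (2,0)=. -> step gives (1,0)='*' but target has '.' -> reject
  (0,0)=. (1,1)=* (1,2)=. (2,0)=* -> step gives (1,0)='*' but target has '.' -> reject
  (0,0)=. (1,1)=* (1,2)=* (2,0)=. -> step gives (0,2)='.' but target has '*' -> reject
  (0,0)=. (1,1)=* (1,2)=* (2,0)=* -> step gives (0,2)='.' but target has '*' -> reject
  (0,0)=* (1,1)=. (1,2)=. (2,0)=. -> step gives (0,2)='.' but target has '*' -> reject
  (0,0)=* (1,1)=. (1,2)=. (2,0)=* -> step gives (0,2)='.' but target has '*' -> reject
  (0,0)=* (1,1)=. (1,2)=* (2,0)=. -> step gives (1,0)='*' but target has '.' -> reject
  (0,0)=* (1,1)=. (1,2)=* (2,0)=* -> step gives (1,0)='*' but target has '.' -> reject
  (0,0)=* (1,1)=* (1,2)=. (2,0)=. -> step gives (1,0)='*' but target has '.' -> reject
  (0,0)=* (1,1)=* (1,2)=. (2,0)=* -> step reproduces the target at every cell -> ACCEPT
  (0,0)=* (1,1)=* (1,2)=* (2,0)=. -> step gives (0,1)='.' but target has '*' -> reject
  (0,0)=* (1,1)=* (1,2)=* (2,0)=* -> step gives (0,1)='.' but target has '*' -> reject
Unique solution: (0,0)=live, (1,1)=live, (1,2)=dead, (2,0)=live.
Check: live-neighbor counts of every cell in the completed generation 0:
3330
4442
3531
1312
Applying B3/S23 to generation 0 with these counts gives:
***.
....
*.*.
.*..
which matches the target exactly.

Answer: **.*
**..
*..*
*.*.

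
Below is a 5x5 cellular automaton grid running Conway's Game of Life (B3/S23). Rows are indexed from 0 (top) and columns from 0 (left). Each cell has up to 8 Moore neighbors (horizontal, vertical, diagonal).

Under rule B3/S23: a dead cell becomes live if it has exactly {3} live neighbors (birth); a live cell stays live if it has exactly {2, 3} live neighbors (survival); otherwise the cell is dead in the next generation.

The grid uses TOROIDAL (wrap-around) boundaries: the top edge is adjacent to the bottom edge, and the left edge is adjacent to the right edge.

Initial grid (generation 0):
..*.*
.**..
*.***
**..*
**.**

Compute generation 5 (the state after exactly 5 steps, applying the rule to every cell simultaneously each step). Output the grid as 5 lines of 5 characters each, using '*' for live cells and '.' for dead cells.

Simulating step by step:
Generation 0 (given above): 15 live cells
Generation 1: 1 live cells
....*
.....
.....
.....
.....
Generation 2: 0 live cells
.....
.....
.....
.....
.....
Generation 3: 0 live cells
.....
.....
.....
.....
.....
Generation 4: 0 live cells
.....
.....
.....
.....
.....
Generation 5: 0 live cells
(generation 5 grid is the final answer)

Answer: .....
.....
.....
.....
.....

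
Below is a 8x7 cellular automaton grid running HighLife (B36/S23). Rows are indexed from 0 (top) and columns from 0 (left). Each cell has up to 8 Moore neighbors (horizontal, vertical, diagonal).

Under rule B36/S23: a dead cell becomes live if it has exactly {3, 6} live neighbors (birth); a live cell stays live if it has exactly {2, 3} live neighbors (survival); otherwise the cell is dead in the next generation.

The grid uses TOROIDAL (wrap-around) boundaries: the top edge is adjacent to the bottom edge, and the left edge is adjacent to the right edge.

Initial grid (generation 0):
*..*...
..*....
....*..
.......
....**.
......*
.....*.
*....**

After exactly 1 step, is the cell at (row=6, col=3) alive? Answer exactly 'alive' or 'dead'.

Simulating step by step:
Generation 0 (given above): 11 live cells
Generation 1: 13 live cells
**.....
...*...
.......
....**.
.....*.
....*.*
*....*.
*...**.

Cell (6,3) at generation 1: 0 -> dead

Answer: dead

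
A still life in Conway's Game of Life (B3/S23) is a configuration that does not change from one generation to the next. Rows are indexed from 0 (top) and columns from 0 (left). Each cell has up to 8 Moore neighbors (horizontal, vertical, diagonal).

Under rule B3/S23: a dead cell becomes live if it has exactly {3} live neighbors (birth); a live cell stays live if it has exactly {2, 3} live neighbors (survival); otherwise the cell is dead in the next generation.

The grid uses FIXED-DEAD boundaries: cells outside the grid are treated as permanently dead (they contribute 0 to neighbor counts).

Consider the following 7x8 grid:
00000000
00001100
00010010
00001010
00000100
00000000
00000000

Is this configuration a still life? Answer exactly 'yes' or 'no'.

Compute generation 1 and compare to generation 0 (given above):
Generation 1:
00000000
00001100
00010010
00001010
00000100
00000000
00000000
The grids are IDENTICAL -> still life.

Answer: yes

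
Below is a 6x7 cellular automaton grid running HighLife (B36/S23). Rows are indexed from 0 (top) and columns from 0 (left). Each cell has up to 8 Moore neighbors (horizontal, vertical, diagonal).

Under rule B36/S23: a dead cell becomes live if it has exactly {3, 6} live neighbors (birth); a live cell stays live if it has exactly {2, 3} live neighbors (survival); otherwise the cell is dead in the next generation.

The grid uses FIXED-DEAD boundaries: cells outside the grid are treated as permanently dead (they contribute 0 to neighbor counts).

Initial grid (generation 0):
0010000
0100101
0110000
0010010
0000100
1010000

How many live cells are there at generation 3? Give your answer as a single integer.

Simulating step by step:
Generation 0 (given above): 11 live cells
Generation 1: 11 live cells
0000000
0101000
0111010
0111000
0101000
0000000
Generation 2: 7 live cells
0000000
0101100
1000000
1000000
0101000
0000000
Generation 3: 4 live cells
0000000
0000000
1100000
1100000
0000000
0000000
Population at generation 3: 4

Answer: 4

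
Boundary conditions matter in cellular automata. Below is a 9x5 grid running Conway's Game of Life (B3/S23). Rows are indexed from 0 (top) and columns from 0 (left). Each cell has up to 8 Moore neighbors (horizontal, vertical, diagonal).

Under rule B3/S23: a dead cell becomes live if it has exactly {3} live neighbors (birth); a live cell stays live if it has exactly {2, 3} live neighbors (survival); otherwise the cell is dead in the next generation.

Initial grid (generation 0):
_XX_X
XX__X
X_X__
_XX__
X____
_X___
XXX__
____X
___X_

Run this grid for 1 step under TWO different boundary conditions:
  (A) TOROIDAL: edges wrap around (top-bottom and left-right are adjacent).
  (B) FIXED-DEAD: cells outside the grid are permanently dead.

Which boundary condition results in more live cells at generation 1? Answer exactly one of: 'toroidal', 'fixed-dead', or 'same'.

Answer: toroidal

Derivation:
Under TOROIDAL boundary, generation 1:
_XX_X
____X
__XXX
X_X__
X_X__
__X__
XXX__
XXXXX
X_XXX
Population = 24

Under FIXED-DEAD boundary, generation 1:
XXXX_
X____
X_XX_
X_X__
X_X__
__X__
XXX__
_XXX_
_____
Population = 19

Comparison: toroidal=24, fixed-dead=19 -> toroidal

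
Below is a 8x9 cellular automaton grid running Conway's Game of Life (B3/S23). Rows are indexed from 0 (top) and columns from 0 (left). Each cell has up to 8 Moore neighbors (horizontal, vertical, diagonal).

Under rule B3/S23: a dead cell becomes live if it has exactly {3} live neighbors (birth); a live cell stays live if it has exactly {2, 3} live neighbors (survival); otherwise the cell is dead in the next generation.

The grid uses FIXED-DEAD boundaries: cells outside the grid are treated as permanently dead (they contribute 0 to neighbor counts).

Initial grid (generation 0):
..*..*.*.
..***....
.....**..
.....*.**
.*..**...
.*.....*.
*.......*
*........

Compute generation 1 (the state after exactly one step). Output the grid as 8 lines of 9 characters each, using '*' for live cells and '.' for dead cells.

Answer: ..*.*....
..***....
...*.***.
.......*.
....**.**
**.......
**.......
.........

Derivation:
Simulating step by step:
Generation 0 (given above): 19 live cells
Generation 1: 18 live cells
(generation 1 grid is the final answer)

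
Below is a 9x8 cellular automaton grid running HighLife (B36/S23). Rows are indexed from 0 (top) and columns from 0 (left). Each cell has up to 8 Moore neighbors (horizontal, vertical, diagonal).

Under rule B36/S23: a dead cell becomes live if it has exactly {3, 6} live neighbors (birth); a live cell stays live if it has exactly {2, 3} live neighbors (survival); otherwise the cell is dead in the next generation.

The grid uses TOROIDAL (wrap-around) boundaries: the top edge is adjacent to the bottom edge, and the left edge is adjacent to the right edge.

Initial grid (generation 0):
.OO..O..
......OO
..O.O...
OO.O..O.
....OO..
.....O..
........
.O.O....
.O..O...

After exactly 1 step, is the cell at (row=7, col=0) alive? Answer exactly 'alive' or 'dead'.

Answer: dead

Derivation:
Simulating step by step:
Generation 0 (given above): 18 live cells
Generation 1: 29 live cells
OOO..OO.
.OOO.OO.
OOOO.OO.
.OOO....
....OOO.
....OO..
........
..O.....
OO.OO...

Cell (7,0) at generation 1: 0 -> dead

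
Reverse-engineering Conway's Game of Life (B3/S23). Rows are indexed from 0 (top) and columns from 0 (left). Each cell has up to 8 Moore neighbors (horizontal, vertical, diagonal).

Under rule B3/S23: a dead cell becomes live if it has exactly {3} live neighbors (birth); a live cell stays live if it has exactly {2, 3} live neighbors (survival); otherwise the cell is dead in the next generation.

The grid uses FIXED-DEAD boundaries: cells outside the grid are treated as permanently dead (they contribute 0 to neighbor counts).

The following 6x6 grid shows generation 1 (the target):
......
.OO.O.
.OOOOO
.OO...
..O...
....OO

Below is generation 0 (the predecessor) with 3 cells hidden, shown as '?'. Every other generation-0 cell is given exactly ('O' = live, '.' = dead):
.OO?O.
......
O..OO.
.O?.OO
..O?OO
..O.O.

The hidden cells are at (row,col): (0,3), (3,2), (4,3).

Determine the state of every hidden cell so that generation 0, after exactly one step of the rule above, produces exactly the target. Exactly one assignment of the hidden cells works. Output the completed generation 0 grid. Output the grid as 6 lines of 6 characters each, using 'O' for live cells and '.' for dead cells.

Answer: .OO.O.
......
O..OO.
.OO.OO
..O.OO
..O.O.

Derivation:
Hidden generation-0 cells (in order): (0,3), (3,2), (4,3).
A hidden cell only influences target cells in its own 3x3 neighborhood. Try each of the 2^3 = 8 assignments, step the completed generation 0 forward once under B3/S23, and compare with the target:
  (0,3)=. (3,2)=. (4,3)=. -> step gives (2,1)='.' but target has 'O' -> reject
  (0,3)=. (3,2)=. (4,3)=O -> step gives (2,1)='.' but target has 'O' -> reject
  (0,3)=. (3,2)=O (4,3)=. -> step reproduces the target at every cell -> ACCEPT
  (0,3)=. (3,2)=O (4,3)=O -> step gives (3,2)='.' but target has 'O' -> reject
  (0,3)=O (3,2)=. (4,3)=. -> step gives (0,2)='O' but target has '.' -> reject
  (0,3)=O (3,2)=. (4,3)=O -> step gives (0,2)='O' but target has '.' -> reject
  (0,3)=O (3,2)=O (4,3)=. -> step gives (0,2)='O' but target has '.' -> reject
  (0,3)=O (3,2)=O (4,3)=O -> step gives (0,2)='O' but target has '.' -> reject
Unique solution: (0,3)=dead, (3,2)=live, (4,3)=dead.
Check: live-neighbor counts of every cell in the completed generation 0:
111201
233432
133333
233654
143644
021423
Applying B3/S23 to generation 0 with these counts gives:
......
.OO.O.
.OOOOO
.OO...
..O...
....OO
which matches the target exactly.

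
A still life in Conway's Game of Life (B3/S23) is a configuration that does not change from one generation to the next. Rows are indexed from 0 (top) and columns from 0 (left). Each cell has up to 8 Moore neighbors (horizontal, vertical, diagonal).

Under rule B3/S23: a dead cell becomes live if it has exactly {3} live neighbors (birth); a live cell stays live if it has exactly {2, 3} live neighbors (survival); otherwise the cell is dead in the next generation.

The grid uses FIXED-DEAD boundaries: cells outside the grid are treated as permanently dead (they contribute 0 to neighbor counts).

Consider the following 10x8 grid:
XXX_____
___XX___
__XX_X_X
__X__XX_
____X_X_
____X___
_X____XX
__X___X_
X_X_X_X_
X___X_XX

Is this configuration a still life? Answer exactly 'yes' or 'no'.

Compute generation 1 and compare to generation 0 (given above):
Generation 1:
_XXX____
____X___
__X__X__
__X____X
___XX_X_
______XX
_____XXX
__XX__X_
______X_
_X_X__XX
Cell (0,0) differs: gen0=1 vs gen1=0 -> NOT a still life.

Answer: no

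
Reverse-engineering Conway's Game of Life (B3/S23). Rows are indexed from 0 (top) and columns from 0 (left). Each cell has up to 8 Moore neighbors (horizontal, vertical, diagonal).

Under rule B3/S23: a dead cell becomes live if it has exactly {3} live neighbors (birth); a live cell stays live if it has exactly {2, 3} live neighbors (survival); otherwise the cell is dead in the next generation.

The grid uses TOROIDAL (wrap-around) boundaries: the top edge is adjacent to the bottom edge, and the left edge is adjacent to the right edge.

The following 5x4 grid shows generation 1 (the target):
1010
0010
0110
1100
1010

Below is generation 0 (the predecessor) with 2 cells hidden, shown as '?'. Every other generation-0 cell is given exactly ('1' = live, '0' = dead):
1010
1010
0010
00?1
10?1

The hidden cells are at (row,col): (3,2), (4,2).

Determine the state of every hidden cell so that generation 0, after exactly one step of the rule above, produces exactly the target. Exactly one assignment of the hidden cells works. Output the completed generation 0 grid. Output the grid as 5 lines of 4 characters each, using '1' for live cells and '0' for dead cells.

Hidden generation-0 cells (in order): (3,2), (4,2).
A hidden cell only influences target cells in its own 3x3 neighborhood. Try each of the 2^2 = 4 assignments, step the completed generation 0 forward once under B3/S23, and compare with the target:
  (3,2)=0 (4,2)=0 -> step gives (3,1)='0' but target has '1' -> reject
  (3,2)=0 (4,2)=1 -> step reproduces the target at every cell -> ACCEPT
  (3,2)=1 (4,2)=0 -> step gives (2,1)='0' but target has '1' -> reject
  (3,2)=1 (4,2)=1 -> step gives (2,1)='0' but target has '1' -> reject
Unique solution: (3,2)=dead, (4,2)=live.
Check: live-neighbor counts of every cell in the completed generation 0:
3637
1525
2324
3344
3435
Applying B3/S23 to generation 0 with these counts gives:
1010
0010
0110
1100
1010
which matches the target exactly.

Answer: 1010
1010
0010
0001
1011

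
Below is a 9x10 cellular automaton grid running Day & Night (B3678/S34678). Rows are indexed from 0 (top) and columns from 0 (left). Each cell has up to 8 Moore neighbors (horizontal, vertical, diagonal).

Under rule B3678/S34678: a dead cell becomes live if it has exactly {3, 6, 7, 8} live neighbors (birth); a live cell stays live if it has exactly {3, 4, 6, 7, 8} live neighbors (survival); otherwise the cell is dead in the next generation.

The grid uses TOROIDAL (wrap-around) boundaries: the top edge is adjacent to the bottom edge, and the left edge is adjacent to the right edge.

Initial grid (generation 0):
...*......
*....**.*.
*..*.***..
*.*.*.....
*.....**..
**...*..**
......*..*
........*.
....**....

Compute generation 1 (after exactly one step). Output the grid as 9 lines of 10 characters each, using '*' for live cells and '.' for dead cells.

Answer: ......*...
.....**..*
.....***..
...*.....*
*....*..*.
*.......**
.......*.*
.....*....
..........

Derivation:
Simulating step by step:
Generation 0 (given above): 26 live cells
Generation 1: 18 live cells
(generation 1 grid is the final answer)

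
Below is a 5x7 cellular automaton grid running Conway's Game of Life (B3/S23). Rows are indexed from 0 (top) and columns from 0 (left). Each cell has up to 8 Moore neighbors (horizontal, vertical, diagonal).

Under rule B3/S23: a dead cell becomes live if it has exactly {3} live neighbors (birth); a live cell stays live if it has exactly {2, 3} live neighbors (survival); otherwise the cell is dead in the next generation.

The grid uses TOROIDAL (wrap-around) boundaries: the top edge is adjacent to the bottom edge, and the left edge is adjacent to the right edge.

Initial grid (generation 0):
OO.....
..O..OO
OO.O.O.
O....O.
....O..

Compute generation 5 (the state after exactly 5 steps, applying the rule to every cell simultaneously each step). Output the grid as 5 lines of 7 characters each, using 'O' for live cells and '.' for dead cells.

Simulating step by step:
Generation 0 (given above): 12 live cells
Generation 1: 17 live cells
OO...OO
..O.OO.
OOO..O.
OO...O.
OO....O
Generation 2: 11 live cells
..O.O..
..OOO..
O.OO.O.
.....O.
..O....
Generation 3: 14 live cells
.OO.O..
.....O.
.OO..OO
.OOOO.O
...O...
Generation 4: 15 live cells
..OOO..
O..OOOO
.O....O
.O..O.O
O....O.
Generation 5: 16 live cells
(generation 5 grid is the final answer)

Answer: OOO....
OO....O
.OOO...
.O....O
OOO..OO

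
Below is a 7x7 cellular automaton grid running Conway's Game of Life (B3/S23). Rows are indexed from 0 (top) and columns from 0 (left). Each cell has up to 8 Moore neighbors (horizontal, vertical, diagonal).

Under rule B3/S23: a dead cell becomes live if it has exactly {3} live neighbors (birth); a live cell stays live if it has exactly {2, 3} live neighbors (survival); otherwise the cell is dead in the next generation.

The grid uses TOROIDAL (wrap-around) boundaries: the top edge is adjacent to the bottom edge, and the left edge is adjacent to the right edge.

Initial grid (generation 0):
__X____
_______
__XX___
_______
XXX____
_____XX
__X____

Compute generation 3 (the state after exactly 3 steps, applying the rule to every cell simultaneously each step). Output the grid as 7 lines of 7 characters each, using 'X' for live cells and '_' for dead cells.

Answer: _______
_______
_______
X__X___
_X____X
X______
_______

Derivation:
Simulating step by step:
Generation 0 (given above): 9 live cells
Generation 1: 9 live cells
_______
__XX___
_______
___X___
XX____X
X_X___X
_______
Generation 2: 7 live cells
_______
_______
__XX___
X______
_XX___X
______X
_______
Generation 3: 5 live cells
(generation 3 grid is the final answer)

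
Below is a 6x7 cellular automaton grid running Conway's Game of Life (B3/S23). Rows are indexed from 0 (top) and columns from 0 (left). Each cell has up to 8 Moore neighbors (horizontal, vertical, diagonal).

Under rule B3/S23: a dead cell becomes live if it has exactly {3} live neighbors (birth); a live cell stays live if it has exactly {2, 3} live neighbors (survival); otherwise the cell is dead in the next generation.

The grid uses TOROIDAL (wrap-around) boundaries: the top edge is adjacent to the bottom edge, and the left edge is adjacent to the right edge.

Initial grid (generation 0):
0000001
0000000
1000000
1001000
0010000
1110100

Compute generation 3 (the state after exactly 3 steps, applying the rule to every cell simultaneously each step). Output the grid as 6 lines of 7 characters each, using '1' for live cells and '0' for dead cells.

Answer: 0000000
0000000
0000000
0000000
1010000
1000001

Derivation:
Simulating step by step:
Generation 0 (given above): 9 live cells
Generation 1: 9 live cells
1100000
0000000
0000000
0100000
1010000
1111000
Generation 2: 6 live cells
1000000
0000000
0000000
0100000
1001000
0001001
Generation 3: 4 live cells
(generation 3 grid is the final answer)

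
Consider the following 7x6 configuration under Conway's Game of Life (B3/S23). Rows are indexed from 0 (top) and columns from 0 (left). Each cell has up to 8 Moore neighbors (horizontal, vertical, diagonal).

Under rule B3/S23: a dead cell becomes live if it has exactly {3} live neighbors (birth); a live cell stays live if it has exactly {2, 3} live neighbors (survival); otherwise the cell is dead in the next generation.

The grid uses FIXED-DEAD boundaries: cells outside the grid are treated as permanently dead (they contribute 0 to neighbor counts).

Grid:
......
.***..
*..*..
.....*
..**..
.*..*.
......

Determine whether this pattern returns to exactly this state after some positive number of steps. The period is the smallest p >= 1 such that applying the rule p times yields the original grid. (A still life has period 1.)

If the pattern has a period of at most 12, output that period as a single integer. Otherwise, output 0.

Answer: 0

Derivation:
Simulating and comparing each generation to the original:
Gen 0 (original, given above): 10 live cells
Gen 1: 15 live cells, differs from original
Gen 2: 11 live cells, differs from original
Gen 3: 14 live cells, differs from original
Gen 4: 8 live cells, differs from original
Gen 5: 8 live cells, differs from original
Gen 6: 4 live cells, differs from original
Gen 7: 1 live cells, differs from original
Gen 8: 0 live cells, differs from original
Gen 9: 0 live cells, differs from original
Gen 10: 0 live cells, differs from original
Gen 11: 0 live cells, differs from original
Gen 12: 0 live cells, differs from original
No period found within 12 steps.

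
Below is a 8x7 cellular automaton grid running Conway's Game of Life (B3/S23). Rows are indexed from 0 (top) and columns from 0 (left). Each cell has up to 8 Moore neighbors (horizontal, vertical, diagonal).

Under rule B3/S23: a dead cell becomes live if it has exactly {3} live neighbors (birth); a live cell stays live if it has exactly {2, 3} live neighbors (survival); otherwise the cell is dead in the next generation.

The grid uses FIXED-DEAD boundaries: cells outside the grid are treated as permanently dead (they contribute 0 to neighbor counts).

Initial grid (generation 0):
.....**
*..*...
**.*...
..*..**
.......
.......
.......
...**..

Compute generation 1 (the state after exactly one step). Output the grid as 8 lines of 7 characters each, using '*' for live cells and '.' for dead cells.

Simulating step by step:
Generation 0 (given above): 12 live cells
Generation 1: 10 live cells
(generation 1 grid is the final answer)

Answer: .......
***.*..
**.**..
.**....
.......
.......
.......
.......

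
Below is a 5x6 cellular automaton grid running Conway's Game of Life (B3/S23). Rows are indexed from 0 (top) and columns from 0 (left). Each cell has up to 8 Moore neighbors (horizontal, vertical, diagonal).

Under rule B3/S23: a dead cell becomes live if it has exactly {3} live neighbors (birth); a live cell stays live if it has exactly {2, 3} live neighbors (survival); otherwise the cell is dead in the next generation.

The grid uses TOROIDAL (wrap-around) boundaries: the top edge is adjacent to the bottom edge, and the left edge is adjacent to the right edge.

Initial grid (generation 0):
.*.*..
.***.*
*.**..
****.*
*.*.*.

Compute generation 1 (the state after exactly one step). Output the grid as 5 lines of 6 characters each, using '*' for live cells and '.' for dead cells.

Answer: .....*
......
......
......
....*.

Derivation:
Simulating step by step:
Generation 0 (given above): 17 live cells
Generation 1: 2 live cells
(generation 1 grid is the final answer)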